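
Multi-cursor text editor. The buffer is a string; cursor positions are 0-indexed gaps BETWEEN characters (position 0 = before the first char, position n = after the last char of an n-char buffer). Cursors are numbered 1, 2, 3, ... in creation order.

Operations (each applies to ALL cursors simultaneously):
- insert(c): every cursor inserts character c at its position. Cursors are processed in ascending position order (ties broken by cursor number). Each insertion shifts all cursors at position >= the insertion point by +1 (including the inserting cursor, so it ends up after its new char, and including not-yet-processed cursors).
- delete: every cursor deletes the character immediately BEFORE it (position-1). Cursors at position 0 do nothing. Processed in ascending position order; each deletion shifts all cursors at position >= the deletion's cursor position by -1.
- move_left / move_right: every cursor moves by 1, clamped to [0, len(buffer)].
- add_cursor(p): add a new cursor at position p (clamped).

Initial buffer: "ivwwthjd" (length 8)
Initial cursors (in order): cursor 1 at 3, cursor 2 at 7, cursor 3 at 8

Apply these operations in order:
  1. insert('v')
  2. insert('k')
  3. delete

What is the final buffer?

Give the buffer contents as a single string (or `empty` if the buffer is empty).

After op 1 (insert('v')): buffer="ivwvwthjvdv" (len 11), cursors c1@4 c2@9 c3@11, authorship ...1....2.3
After op 2 (insert('k')): buffer="ivwvkwthjvkdvk" (len 14), cursors c1@5 c2@11 c3@14, authorship ...11....22.33
After op 3 (delete): buffer="ivwvwthjvdv" (len 11), cursors c1@4 c2@9 c3@11, authorship ...1....2.3

Answer: ivwvwthjvdv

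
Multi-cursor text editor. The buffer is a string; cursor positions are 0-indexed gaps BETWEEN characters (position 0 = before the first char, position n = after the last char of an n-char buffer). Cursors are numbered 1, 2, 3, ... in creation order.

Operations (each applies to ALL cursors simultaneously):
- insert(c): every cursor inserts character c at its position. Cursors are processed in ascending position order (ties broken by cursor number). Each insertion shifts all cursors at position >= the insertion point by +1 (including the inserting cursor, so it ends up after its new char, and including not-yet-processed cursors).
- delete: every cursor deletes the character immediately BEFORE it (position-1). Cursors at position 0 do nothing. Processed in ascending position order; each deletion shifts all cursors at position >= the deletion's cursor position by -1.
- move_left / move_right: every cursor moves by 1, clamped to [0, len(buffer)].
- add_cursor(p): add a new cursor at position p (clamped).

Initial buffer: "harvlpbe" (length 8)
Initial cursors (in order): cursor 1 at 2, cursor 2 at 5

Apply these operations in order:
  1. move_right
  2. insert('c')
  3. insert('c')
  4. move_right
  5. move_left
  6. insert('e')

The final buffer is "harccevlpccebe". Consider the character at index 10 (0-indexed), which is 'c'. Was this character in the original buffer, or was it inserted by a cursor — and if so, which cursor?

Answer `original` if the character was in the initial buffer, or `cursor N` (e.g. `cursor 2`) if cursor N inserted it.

Answer: cursor 2

Derivation:
After op 1 (move_right): buffer="harvlpbe" (len 8), cursors c1@3 c2@6, authorship ........
After op 2 (insert('c')): buffer="harcvlpcbe" (len 10), cursors c1@4 c2@8, authorship ...1...2..
After op 3 (insert('c')): buffer="harccvlpccbe" (len 12), cursors c1@5 c2@10, authorship ...11...22..
After op 4 (move_right): buffer="harccvlpccbe" (len 12), cursors c1@6 c2@11, authorship ...11...22..
After op 5 (move_left): buffer="harccvlpccbe" (len 12), cursors c1@5 c2@10, authorship ...11...22..
After op 6 (insert('e')): buffer="harccevlpccebe" (len 14), cursors c1@6 c2@12, authorship ...111...222..
Authorship (.=original, N=cursor N): . . . 1 1 1 . . . 2 2 2 . .
Index 10: author = 2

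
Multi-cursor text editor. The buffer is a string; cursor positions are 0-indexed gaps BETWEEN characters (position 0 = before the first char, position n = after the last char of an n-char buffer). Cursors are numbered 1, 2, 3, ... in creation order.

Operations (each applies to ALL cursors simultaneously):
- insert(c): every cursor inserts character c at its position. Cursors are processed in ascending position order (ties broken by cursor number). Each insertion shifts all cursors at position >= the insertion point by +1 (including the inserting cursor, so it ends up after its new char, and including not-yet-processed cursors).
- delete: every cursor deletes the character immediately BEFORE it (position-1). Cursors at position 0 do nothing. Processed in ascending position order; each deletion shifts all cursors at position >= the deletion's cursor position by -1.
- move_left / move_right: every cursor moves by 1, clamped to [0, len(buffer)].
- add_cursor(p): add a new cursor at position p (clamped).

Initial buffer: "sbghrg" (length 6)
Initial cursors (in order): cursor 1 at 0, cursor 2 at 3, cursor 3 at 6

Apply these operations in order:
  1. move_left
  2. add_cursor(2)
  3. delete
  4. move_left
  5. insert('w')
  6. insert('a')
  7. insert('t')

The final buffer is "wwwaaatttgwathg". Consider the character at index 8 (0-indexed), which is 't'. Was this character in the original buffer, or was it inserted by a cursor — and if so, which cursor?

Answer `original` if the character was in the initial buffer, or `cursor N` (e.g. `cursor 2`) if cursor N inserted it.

After op 1 (move_left): buffer="sbghrg" (len 6), cursors c1@0 c2@2 c3@5, authorship ......
After op 2 (add_cursor(2)): buffer="sbghrg" (len 6), cursors c1@0 c2@2 c4@2 c3@5, authorship ......
After op 3 (delete): buffer="ghg" (len 3), cursors c1@0 c2@0 c4@0 c3@2, authorship ...
After op 4 (move_left): buffer="ghg" (len 3), cursors c1@0 c2@0 c4@0 c3@1, authorship ...
After op 5 (insert('w')): buffer="wwwgwhg" (len 7), cursors c1@3 c2@3 c4@3 c3@5, authorship 124.3..
After op 6 (insert('a')): buffer="wwwaaagwahg" (len 11), cursors c1@6 c2@6 c4@6 c3@9, authorship 124124.33..
After op 7 (insert('t')): buffer="wwwaaatttgwathg" (len 15), cursors c1@9 c2@9 c4@9 c3@13, authorship 124124124.333..
Authorship (.=original, N=cursor N): 1 2 4 1 2 4 1 2 4 . 3 3 3 . .
Index 8: author = 4

Answer: cursor 4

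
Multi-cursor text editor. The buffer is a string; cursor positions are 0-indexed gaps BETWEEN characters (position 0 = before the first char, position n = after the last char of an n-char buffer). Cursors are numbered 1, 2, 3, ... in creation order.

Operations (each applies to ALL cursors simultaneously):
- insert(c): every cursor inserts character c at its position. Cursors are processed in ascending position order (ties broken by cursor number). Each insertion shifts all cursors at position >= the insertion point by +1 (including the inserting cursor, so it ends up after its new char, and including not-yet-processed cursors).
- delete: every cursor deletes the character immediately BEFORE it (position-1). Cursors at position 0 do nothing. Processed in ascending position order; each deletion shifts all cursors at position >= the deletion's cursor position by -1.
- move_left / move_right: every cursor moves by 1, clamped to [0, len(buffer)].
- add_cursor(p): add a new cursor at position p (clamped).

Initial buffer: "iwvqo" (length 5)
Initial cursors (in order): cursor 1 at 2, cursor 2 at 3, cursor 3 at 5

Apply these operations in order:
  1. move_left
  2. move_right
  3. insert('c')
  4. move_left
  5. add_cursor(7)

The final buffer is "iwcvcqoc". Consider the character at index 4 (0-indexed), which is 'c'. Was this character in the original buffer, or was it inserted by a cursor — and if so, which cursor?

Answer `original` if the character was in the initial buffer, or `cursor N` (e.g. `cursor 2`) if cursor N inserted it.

Answer: cursor 2

Derivation:
After op 1 (move_left): buffer="iwvqo" (len 5), cursors c1@1 c2@2 c3@4, authorship .....
After op 2 (move_right): buffer="iwvqo" (len 5), cursors c1@2 c2@3 c3@5, authorship .....
After op 3 (insert('c')): buffer="iwcvcqoc" (len 8), cursors c1@3 c2@5 c3@8, authorship ..1.2..3
After op 4 (move_left): buffer="iwcvcqoc" (len 8), cursors c1@2 c2@4 c3@7, authorship ..1.2..3
After op 5 (add_cursor(7)): buffer="iwcvcqoc" (len 8), cursors c1@2 c2@4 c3@7 c4@7, authorship ..1.2..3
Authorship (.=original, N=cursor N): . . 1 . 2 . . 3
Index 4: author = 2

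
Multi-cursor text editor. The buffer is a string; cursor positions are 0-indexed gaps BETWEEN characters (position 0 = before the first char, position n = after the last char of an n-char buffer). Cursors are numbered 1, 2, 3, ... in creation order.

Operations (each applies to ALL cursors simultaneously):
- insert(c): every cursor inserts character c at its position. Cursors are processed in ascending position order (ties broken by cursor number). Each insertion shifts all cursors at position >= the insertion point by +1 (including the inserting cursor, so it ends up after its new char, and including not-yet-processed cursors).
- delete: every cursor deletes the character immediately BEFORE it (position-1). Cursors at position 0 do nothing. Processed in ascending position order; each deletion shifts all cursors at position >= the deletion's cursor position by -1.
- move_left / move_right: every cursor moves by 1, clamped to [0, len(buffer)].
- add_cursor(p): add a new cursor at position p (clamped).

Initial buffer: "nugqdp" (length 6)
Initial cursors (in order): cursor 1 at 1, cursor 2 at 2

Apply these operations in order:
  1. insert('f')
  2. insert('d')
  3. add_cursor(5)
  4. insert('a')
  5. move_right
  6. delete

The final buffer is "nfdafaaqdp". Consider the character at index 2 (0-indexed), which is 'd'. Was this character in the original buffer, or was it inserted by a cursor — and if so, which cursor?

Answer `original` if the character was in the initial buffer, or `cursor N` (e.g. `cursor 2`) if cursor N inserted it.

Answer: cursor 1

Derivation:
After op 1 (insert('f')): buffer="nfufgqdp" (len 8), cursors c1@2 c2@4, authorship .1.2....
After op 2 (insert('d')): buffer="nfdufdgqdp" (len 10), cursors c1@3 c2@6, authorship .11.22....
After op 3 (add_cursor(5)): buffer="nfdufdgqdp" (len 10), cursors c1@3 c3@5 c2@6, authorship .11.22....
After op 4 (insert('a')): buffer="nfdaufadagqdp" (len 13), cursors c1@4 c3@7 c2@9, authorship .111.2322....
After op 5 (move_right): buffer="nfdaufadagqdp" (len 13), cursors c1@5 c3@8 c2@10, authorship .111.2322....
After op 6 (delete): buffer="nfdafaaqdp" (len 10), cursors c1@4 c3@6 c2@7, authorship .111232...
Authorship (.=original, N=cursor N): . 1 1 1 2 3 2 . . .
Index 2: author = 1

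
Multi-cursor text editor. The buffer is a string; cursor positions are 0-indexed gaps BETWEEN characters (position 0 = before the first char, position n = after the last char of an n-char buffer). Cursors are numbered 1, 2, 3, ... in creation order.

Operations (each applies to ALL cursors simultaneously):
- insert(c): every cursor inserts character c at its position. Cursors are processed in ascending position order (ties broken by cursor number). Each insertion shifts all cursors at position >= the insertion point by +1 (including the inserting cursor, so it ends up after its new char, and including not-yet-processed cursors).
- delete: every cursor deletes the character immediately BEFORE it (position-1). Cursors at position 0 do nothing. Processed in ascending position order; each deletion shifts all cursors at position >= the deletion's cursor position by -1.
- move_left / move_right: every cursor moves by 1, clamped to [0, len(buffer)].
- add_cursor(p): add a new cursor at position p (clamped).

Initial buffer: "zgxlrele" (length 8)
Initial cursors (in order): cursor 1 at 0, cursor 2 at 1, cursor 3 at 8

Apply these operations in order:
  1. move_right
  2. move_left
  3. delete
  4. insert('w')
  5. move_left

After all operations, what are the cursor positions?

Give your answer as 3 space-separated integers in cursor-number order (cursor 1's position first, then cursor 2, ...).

After op 1 (move_right): buffer="zgxlrele" (len 8), cursors c1@1 c2@2 c3@8, authorship ........
After op 2 (move_left): buffer="zgxlrele" (len 8), cursors c1@0 c2@1 c3@7, authorship ........
After op 3 (delete): buffer="gxlree" (len 6), cursors c1@0 c2@0 c3@5, authorship ......
After op 4 (insert('w')): buffer="wwgxlrewe" (len 9), cursors c1@2 c2@2 c3@8, authorship 12.....3.
After op 5 (move_left): buffer="wwgxlrewe" (len 9), cursors c1@1 c2@1 c3@7, authorship 12.....3.

Answer: 1 1 7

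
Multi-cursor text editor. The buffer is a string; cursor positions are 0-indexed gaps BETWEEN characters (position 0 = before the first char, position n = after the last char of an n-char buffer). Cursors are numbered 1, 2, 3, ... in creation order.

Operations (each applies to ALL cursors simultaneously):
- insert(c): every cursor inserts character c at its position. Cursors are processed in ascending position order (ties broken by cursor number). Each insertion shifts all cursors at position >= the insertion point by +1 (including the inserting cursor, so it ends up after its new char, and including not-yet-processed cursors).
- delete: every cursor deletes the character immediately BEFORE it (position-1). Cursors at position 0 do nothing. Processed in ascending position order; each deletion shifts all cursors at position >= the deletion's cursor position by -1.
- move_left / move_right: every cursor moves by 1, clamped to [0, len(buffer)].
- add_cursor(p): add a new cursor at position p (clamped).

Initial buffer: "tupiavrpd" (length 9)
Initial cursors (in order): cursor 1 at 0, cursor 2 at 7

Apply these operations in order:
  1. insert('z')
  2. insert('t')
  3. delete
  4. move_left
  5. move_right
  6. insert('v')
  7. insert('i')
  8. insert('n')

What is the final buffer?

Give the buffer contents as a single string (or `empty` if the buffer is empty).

Answer: zvintupiavrzvinpd

Derivation:
After op 1 (insert('z')): buffer="ztupiavrzpd" (len 11), cursors c1@1 c2@9, authorship 1.......2..
After op 2 (insert('t')): buffer="zttupiavrztpd" (len 13), cursors c1@2 c2@11, authorship 11.......22..
After op 3 (delete): buffer="ztupiavrzpd" (len 11), cursors c1@1 c2@9, authorship 1.......2..
After op 4 (move_left): buffer="ztupiavrzpd" (len 11), cursors c1@0 c2@8, authorship 1.......2..
After op 5 (move_right): buffer="ztupiavrzpd" (len 11), cursors c1@1 c2@9, authorship 1.......2..
After op 6 (insert('v')): buffer="zvtupiavrzvpd" (len 13), cursors c1@2 c2@11, authorship 11.......22..
After op 7 (insert('i')): buffer="zvitupiavrzvipd" (len 15), cursors c1@3 c2@13, authorship 111.......222..
After op 8 (insert('n')): buffer="zvintupiavrzvinpd" (len 17), cursors c1@4 c2@15, authorship 1111.......2222..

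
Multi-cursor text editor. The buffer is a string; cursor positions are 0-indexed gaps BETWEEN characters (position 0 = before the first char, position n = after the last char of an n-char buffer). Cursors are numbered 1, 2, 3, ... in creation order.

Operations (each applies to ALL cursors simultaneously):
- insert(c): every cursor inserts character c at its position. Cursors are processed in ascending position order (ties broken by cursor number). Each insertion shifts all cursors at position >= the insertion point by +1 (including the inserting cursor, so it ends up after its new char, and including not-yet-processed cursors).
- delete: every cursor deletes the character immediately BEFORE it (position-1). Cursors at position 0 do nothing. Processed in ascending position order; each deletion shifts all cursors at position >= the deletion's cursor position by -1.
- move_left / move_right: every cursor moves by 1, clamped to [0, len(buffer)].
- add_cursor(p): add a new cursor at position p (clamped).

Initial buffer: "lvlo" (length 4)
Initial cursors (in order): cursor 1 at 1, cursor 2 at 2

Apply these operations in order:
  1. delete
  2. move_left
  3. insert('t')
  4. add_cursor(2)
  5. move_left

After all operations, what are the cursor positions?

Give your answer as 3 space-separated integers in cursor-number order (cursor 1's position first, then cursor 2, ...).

Answer: 1 1 1

Derivation:
After op 1 (delete): buffer="lo" (len 2), cursors c1@0 c2@0, authorship ..
After op 2 (move_left): buffer="lo" (len 2), cursors c1@0 c2@0, authorship ..
After op 3 (insert('t')): buffer="ttlo" (len 4), cursors c1@2 c2@2, authorship 12..
After op 4 (add_cursor(2)): buffer="ttlo" (len 4), cursors c1@2 c2@2 c3@2, authorship 12..
After op 5 (move_left): buffer="ttlo" (len 4), cursors c1@1 c2@1 c3@1, authorship 12..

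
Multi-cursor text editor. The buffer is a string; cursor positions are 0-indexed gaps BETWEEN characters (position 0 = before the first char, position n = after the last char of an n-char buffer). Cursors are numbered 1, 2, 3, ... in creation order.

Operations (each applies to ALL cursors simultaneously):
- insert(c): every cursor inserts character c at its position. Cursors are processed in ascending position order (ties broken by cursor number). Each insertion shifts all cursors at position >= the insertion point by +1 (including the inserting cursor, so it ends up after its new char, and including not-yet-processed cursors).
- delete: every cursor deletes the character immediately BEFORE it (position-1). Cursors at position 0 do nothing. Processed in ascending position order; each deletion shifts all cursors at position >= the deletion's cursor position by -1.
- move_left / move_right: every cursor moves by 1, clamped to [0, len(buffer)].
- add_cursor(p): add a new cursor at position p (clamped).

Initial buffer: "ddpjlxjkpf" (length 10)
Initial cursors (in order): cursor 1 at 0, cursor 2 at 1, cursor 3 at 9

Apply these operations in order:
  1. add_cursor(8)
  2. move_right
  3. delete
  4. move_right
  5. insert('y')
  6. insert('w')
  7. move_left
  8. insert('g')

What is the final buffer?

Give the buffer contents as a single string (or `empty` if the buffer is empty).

After op 1 (add_cursor(8)): buffer="ddpjlxjkpf" (len 10), cursors c1@0 c2@1 c4@8 c3@9, authorship ..........
After op 2 (move_right): buffer="ddpjlxjkpf" (len 10), cursors c1@1 c2@2 c4@9 c3@10, authorship ..........
After op 3 (delete): buffer="pjlxjk" (len 6), cursors c1@0 c2@0 c3@6 c4@6, authorship ......
After op 4 (move_right): buffer="pjlxjk" (len 6), cursors c1@1 c2@1 c3@6 c4@6, authorship ......
After op 5 (insert('y')): buffer="pyyjlxjkyy" (len 10), cursors c1@3 c2@3 c3@10 c4@10, authorship .12.....34
After op 6 (insert('w')): buffer="pyywwjlxjkyyww" (len 14), cursors c1@5 c2@5 c3@14 c4@14, authorship .1212.....3434
After op 7 (move_left): buffer="pyywwjlxjkyyww" (len 14), cursors c1@4 c2@4 c3@13 c4@13, authorship .1212.....3434
After op 8 (insert('g')): buffer="pyywggwjlxjkyywggw" (len 18), cursors c1@6 c2@6 c3@17 c4@17, authorship .121122.....343344

Answer: pyywggwjlxjkyywggw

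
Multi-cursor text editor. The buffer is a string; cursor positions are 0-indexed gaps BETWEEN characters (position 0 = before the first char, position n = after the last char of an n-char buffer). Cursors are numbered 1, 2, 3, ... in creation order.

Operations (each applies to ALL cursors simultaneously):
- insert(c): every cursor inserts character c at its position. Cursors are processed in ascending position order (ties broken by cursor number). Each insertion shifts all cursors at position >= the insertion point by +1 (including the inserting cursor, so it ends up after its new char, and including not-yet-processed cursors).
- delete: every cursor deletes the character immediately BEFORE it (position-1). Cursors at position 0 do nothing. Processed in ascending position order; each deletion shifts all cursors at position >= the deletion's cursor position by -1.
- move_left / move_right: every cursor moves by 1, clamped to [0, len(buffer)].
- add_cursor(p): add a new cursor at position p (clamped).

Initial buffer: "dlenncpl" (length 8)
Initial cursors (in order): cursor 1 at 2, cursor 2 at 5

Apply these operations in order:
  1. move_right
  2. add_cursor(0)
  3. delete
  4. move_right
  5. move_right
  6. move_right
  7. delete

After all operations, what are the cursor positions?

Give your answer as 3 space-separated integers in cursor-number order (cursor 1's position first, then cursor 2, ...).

After op 1 (move_right): buffer="dlenncpl" (len 8), cursors c1@3 c2@6, authorship ........
After op 2 (add_cursor(0)): buffer="dlenncpl" (len 8), cursors c3@0 c1@3 c2@6, authorship ........
After op 3 (delete): buffer="dlnnpl" (len 6), cursors c3@0 c1@2 c2@4, authorship ......
After op 4 (move_right): buffer="dlnnpl" (len 6), cursors c3@1 c1@3 c2@5, authorship ......
After op 5 (move_right): buffer="dlnnpl" (len 6), cursors c3@2 c1@4 c2@6, authorship ......
After op 6 (move_right): buffer="dlnnpl" (len 6), cursors c3@3 c1@5 c2@6, authorship ......
After op 7 (delete): buffer="dln" (len 3), cursors c3@2 c1@3 c2@3, authorship ...

Answer: 3 3 2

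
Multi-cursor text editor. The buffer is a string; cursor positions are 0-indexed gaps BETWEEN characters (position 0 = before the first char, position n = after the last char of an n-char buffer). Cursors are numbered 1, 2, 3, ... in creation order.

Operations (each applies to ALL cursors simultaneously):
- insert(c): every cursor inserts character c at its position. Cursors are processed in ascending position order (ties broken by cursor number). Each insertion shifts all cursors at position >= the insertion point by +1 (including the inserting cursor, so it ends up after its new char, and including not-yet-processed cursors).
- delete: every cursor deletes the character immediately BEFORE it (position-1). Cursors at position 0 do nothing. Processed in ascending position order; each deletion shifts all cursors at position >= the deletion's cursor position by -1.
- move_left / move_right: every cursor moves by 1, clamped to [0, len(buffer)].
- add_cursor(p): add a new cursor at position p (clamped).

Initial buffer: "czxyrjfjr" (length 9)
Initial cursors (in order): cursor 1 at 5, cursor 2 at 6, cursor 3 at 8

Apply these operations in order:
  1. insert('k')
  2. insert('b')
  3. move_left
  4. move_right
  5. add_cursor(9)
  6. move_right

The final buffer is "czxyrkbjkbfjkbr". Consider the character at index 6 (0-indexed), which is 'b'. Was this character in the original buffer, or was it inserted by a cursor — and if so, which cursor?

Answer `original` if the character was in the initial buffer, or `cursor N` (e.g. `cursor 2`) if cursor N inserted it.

Answer: cursor 1

Derivation:
After op 1 (insert('k')): buffer="czxyrkjkfjkr" (len 12), cursors c1@6 c2@8 c3@11, authorship .....1.2..3.
After op 2 (insert('b')): buffer="czxyrkbjkbfjkbr" (len 15), cursors c1@7 c2@10 c3@14, authorship .....11.22..33.
After op 3 (move_left): buffer="czxyrkbjkbfjkbr" (len 15), cursors c1@6 c2@9 c3@13, authorship .....11.22..33.
After op 4 (move_right): buffer="czxyrkbjkbfjkbr" (len 15), cursors c1@7 c2@10 c3@14, authorship .....11.22..33.
After op 5 (add_cursor(9)): buffer="czxyrkbjkbfjkbr" (len 15), cursors c1@7 c4@9 c2@10 c3@14, authorship .....11.22..33.
After op 6 (move_right): buffer="czxyrkbjkbfjkbr" (len 15), cursors c1@8 c4@10 c2@11 c3@15, authorship .....11.22..33.
Authorship (.=original, N=cursor N): . . . . . 1 1 . 2 2 . . 3 3 .
Index 6: author = 1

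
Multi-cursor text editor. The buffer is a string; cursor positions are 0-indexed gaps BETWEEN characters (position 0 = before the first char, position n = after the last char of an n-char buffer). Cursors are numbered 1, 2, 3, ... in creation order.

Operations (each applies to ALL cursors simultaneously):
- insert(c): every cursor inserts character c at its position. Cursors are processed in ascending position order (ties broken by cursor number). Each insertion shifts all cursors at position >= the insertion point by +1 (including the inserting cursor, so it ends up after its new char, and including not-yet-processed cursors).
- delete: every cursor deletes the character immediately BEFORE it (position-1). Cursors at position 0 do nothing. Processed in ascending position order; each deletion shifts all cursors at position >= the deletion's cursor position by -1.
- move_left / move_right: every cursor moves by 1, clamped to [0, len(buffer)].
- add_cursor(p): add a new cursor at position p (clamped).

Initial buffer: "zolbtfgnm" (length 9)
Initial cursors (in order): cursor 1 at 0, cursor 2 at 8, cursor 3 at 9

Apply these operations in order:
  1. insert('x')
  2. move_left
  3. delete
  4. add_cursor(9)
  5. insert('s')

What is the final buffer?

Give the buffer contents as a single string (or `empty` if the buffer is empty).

After op 1 (insert('x')): buffer="xzolbtfgnxmx" (len 12), cursors c1@1 c2@10 c3@12, authorship 1........2.3
After op 2 (move_left): buffer="xzolbtfgnxmx" (len 12), cursors c1@0 c2@9 c3@11, authorship 1........2.3
After op 3 (delete): buffer="xzolbtfgxx" (len 10), cursors c1@0 c2@8 c3@9, authorship 1.......23
After op 4 (add_cursor(9)): buffer="xzolbtfgxx" (len 10), cursors c1@0 c2@8 c3@9 c4@9, authorship 1.......23
After op 5 (insert('s')): buffer="sxzolbtfgsxssx" (len 14), cursors c1@1 c2@10 c3@13 c4@13, authorship 11.......22343

Answer: sxzolbtfgsxssx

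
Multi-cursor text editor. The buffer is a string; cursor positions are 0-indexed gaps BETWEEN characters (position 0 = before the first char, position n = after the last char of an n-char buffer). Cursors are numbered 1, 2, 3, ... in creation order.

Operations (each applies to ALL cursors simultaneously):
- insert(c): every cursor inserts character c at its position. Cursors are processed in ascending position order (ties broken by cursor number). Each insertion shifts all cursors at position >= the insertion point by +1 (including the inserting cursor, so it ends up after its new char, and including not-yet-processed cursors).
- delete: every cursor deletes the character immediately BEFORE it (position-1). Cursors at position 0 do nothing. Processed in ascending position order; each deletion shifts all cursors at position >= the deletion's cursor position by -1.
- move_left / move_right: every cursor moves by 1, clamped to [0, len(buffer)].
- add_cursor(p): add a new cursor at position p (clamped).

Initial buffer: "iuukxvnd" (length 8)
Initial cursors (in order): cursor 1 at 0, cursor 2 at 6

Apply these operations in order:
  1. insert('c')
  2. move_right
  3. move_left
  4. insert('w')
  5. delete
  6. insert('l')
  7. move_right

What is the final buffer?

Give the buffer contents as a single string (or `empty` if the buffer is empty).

Answer: cliuukxvclnd

Derivation:
After op 1 (insert('c')): buffer="ciuukxvcnd" (len 10), cursors c1@1 c2@8, authorship 1......2..
After op 2 (move_right): buffer="ciuukxvcnd" (len 10), cursors c1@2 c2@9, authorship 1......2..
After op 3 (move_left): buffer="ciuukxvcnd" (len 10), cursors c1@1 c2@8, authorship 1......2..
After op 4 (insert('w')): buffer="cwiuukxvcwnd" (len 12), cursors c1@2 c2@10, authorship 11......22..
After op 5 (delete): buffer="ciuukxvcnd" (len 10), cursors c1@1 c2@8, authorship 1......2..
After op 6 (insert('l')): buffer="cliuukxvclnd" (len 12), cursors c1@2 c2@10, authorship 11......22..
After op 7 (move_right): buffer="cliuukxvclnd" (len 12), cursors c1@3 c2@11, authorship 11......22..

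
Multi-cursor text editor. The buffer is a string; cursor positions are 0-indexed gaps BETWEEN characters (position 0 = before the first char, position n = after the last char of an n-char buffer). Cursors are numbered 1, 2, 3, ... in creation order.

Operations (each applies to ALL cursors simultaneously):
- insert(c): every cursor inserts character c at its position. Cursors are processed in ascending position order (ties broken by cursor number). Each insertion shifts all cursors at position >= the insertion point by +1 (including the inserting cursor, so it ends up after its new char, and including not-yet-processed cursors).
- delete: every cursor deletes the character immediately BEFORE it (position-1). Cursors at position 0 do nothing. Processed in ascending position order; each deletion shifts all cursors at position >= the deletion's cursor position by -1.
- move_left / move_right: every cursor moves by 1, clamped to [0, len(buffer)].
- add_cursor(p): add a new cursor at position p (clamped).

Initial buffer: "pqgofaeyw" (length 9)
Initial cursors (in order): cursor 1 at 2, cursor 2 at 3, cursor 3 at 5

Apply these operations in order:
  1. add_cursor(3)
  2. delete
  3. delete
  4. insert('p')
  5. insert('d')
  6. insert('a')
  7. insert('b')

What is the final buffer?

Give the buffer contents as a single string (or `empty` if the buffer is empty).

After op 1 (add_cursor(3)): buffer="pqgofaeyw" (len 9), cursors c1@2 c2@3 c4@3 c3@5, authorship .........
After op 2 (delete): buffer="oaeyw" (len 5), cursors c1@0 c2@0 c4@0 c3@1, authorship .....
After op 3 (delete): buffer="aeyw" (len 4), cursors c1@0 c2@0 c3@0 c4@0, authorship ....
After op 4 (insert('p')): buffer="ppppaeyw" (len 8), cursors c1@4 c2@4 c3@4 c4@4, authorship 1234....
After op 5 (insert('d')): buffer="ppppddddaeyw" (len 12), cursors c1@8 c2@8 c3@8 c4@8, authorship 12341234....
After op 6 (insert('a')): buffer="ppppddddaaaaaeyw" (len 16), cursors c1@12 c2@12 c3@12 c4@12, authorship 123412341234....
After op 7 (insert('b')): buffer="ppppddddaaaabbbbaeyw" (len 20), cursors c1@16 c2@16 c3@16 c4@16, authorship 1234123412341234....

Answer: ppppddddaaaabbbbaeyw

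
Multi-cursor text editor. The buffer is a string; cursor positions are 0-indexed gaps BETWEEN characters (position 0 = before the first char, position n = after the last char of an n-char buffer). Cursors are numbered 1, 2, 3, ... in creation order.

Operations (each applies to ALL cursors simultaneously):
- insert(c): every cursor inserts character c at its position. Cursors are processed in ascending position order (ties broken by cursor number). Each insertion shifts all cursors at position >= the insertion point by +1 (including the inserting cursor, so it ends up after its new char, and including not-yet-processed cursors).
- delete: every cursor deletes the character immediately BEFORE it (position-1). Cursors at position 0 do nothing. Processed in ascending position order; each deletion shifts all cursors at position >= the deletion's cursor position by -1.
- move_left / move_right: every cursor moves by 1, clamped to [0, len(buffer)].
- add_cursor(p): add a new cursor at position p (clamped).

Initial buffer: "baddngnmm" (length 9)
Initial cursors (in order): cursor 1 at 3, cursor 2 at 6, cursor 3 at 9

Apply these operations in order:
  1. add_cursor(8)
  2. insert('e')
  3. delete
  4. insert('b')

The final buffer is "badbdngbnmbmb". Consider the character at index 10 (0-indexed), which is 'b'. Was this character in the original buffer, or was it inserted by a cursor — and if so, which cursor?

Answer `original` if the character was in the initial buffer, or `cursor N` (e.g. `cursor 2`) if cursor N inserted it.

After op 1 (add_cursor(8)): buffer="baddngnmm" (len 9), cursors c1@3 c2@6 c4@8 c3@9, authorship .........
After op 2 (insert('e')): buffer="badedngenmeme" (len 13), cursors c1@4 c2@8 c4@11 c3@13, authorship ...1...2..4.3
After op 3 (delete): buffer="baddngnmm" (len 9), cursors c1@3 c2@6 c4@8 c3@9, authorship .........
After op 4 (insert('b')): buffer="badbdngbnmbmb" (len 13), cursors c1@4 c2@8 c4@11 c3@13, authorship ...1...2..4.3
Authorship (.=original, N=cursor N): . . . 1 . . . 2 . . 4 . 3
Index 10: author = 4

Answer: cursor 4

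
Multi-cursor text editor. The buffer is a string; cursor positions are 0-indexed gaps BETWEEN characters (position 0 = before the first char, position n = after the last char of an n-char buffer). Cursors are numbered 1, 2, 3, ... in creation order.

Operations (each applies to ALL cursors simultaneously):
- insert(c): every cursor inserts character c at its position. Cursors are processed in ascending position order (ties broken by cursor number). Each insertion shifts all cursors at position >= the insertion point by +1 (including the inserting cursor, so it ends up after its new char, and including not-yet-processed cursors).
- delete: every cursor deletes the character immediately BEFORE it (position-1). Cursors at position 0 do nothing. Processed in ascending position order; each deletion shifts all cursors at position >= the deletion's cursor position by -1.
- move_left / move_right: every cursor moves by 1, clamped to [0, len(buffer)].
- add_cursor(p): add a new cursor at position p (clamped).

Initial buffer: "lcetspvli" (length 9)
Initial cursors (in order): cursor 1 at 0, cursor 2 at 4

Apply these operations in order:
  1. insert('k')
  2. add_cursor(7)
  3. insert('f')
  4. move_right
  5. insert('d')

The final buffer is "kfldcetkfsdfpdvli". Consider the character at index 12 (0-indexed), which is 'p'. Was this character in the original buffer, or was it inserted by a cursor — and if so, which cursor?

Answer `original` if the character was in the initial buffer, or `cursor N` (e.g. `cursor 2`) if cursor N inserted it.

Answer: original

Derivation:
After op 1 (insert('k')): buffer="klcetkspvli" (len 11), cursors c1@1 c2@6, authorship 1....2.....
After op 2 (add_cursor(7)): buffer="klcetkspvli" (len 11), cursors c1@1 c2@6 c3@7, authorship 1....2.....
After op 3 (insert('f')): buffer="kflcetkfsfpvli" (len 14), cursors c1@2 c2@8 c3@10, authorship 11....22.3....
After op 4 (move_right): buffer="kflcetkfsfpvli" (len 14), cursors c1@3 c2@9 c3@11, authorship 11....22.3....
After op 5 (insert('d')): buffer="kfldcetkfsdfpdvli" (len 17), cursors c1@4 c2@11 c3@14, authorship 11.1...22.23.3...
Authorship (.=original, N=cursor N): 1 1 . 1 . . . 2 2 . 2 3 . 3 . . .
Index 12: author = original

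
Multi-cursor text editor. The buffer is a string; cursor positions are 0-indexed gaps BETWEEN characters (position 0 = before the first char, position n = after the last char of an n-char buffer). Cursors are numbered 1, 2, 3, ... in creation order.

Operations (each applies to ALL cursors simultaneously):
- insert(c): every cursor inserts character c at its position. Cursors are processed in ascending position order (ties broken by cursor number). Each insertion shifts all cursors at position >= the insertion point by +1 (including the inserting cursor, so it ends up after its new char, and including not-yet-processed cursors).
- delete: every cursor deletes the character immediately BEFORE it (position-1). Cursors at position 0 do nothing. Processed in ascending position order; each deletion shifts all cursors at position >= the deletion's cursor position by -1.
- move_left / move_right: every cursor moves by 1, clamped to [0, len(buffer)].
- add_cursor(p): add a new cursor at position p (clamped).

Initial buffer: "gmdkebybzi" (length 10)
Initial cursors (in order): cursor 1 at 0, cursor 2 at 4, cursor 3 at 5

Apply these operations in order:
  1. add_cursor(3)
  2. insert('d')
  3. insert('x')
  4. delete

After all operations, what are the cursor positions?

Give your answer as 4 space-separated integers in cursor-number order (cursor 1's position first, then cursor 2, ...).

After op 1 (add_cursor(3)): buffer="gmdkebybzi" (len 10), cursors c1@0 c4@3 c2@4 c3@5, authorship ..........
After op 2 (insert('d')): buffer="dgmddkdedbybzi" (len 14), cursors c1@1 c4@5 c2@7 c3@9, authorship 1...4.2.3.....
After op 3 (insert('x')): buffer="dxgmddxkdxedxbybzi" (len 18), cursors c1@2 c4@7 c2@10 c3@13, authorship 11...44.22.33.....
After op 4 (delete): buffer="dgmddkdedbybzi" (len 14), cursors c1@1 c4@5 c2@7 c3@9, authorship 1...4.2.3.....

Answer: 1 7 9 5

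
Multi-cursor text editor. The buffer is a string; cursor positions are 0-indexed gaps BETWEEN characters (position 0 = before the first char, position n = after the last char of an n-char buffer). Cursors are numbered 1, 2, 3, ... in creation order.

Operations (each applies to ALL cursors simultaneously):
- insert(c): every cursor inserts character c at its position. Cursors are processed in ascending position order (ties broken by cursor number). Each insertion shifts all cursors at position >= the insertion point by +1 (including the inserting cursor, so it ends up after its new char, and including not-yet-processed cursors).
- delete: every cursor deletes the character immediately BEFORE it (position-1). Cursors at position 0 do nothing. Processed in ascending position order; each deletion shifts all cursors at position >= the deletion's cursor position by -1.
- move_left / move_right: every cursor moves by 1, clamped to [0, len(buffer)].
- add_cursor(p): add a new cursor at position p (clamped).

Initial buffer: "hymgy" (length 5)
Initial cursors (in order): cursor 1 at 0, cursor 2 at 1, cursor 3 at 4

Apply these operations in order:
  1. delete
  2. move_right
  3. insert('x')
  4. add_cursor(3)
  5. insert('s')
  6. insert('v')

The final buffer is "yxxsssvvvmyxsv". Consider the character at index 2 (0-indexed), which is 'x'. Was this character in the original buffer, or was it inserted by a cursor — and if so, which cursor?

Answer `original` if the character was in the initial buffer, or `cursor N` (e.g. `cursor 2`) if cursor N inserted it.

After op 1 (delete): buffer="ymy" (len 3), cursors c1@0 c2@0 c3@2, authorship ...
After op 2 (move_right): buffer="ymy" (len 3), cursors c1@1 c2@1 c3@3, authorship ...
After op 3 (insert('x')): buffer="yxxmyx" (len 6), cursors c1@3 c2@3 c3@6, authorship .12..3
After op 4 (add_cursor(3)): buffer="yxxmyx" (len 6), cursors c1@3 c2@3 c4@3 c3@6, authorship .12..3
After op 5 (insert('s')): buffer="yxxsssmyxs" (len 10), cursors c1@6 c2@6 c4@6 c3@10, authorship .12124..33
After op 6 (insert('v')): buffer="yxxsssvvvmyxsv" (len 14), cursors c1@9 c2@9 c4@9 c3@14, authorship .12124124..333
Authorship (.=original, N=cursor N): . 1 2 1 2 4 1 2 4 . . 3 3 3
Index 2: author = 2

Answer: cursor 2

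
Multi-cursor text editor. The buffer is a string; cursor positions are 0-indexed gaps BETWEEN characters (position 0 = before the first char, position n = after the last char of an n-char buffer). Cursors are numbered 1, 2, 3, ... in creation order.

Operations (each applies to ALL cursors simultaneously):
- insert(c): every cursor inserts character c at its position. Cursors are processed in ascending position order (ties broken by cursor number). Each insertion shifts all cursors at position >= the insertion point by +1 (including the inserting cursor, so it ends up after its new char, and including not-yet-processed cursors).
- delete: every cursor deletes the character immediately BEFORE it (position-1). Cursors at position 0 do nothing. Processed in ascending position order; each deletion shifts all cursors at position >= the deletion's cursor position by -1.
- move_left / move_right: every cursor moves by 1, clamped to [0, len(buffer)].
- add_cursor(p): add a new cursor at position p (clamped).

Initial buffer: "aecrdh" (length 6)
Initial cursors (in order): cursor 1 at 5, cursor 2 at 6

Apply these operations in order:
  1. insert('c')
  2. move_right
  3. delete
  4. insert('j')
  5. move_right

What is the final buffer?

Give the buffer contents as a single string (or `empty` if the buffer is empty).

After op 1 (insert('c')): buffer="aecrdchc" (len 8), cursors c1@6 c2@8, authorship .....1.2
After op 2 (move_right): buffer="aecrdchc" (len 8), cursors c1@7 c2@8, authorship .....1.2
After op 3 (delete): buffer="aecrdc" (len 6), cursors c1@6 c2@6, authorship .....1
After op 4 (insert('j')): buffer="aecrdcjj" (len 8), cursors c1@8 c2@8, authorship .....112
After op 5 (move_right): buffer="aecrdcjj" (len 8), cursors c1@8 c2@8, authorship .....112

Answer: aecrdcjj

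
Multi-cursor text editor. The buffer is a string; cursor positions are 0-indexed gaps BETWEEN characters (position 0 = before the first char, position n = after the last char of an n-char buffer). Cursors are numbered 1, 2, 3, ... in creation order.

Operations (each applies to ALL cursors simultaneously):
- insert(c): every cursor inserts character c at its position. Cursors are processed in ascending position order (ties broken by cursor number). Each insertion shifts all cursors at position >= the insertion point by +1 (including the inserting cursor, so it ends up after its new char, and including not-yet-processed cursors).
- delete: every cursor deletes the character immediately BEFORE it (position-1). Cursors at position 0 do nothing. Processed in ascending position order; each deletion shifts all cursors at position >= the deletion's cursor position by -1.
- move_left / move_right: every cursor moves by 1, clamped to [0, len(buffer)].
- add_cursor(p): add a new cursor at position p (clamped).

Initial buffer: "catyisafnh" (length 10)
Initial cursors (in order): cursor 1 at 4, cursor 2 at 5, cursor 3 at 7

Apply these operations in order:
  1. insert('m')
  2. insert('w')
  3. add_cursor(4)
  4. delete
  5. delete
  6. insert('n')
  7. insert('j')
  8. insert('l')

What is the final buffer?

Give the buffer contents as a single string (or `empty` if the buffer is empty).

After op 1 (insert('m')): buffer="catymimsamfnh" (len 13), cursors c1@5 c2@7 c3@10, authorship ....1.2..3...
After op 2 (insert('w')): buffer="catymwimwsamwfnh" (len 16), cursors c1@6 c2@9 c3@13, authorship ....11.22..33...
After op 3 (add_cursor(4)): buffer="catymwimwsamwfnh" (len 16), cursors c4@4 c1@6 c2@9 c3@13, authorship ....11.22..33...
After op 4 (delete): buffer="catmimsamfnh" (len 12), cursors c4@3 c1@4 c2@6 c3@9, authorship ...1.2..3...
After op 5 (delete): buffer="caisafnh" (len 8), cursors c1@2 c4@2 c2@3 c3@5, authorship ........
After op 6 (insert('n')): buffer="canninsanfnh" (len 12), cursors c1@4 c4@4 c2@6 c3@9, authorship ..14.2..3...
After op 7 (insert('j')): buffer="cannjjinjsanjfnh" (len 16), cursors c1@6 c4@6 c2@9 c3@13, authorship ..1414.22..33...
After op 8 (insert('l')): buffer="cannjjllinjlsanjlfnh" (len 20), cursors c1@8 c4@8 c2@12 c3@17, authorship ..141414.222..333...

Answer: cannjjllinjlsanjlfnh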